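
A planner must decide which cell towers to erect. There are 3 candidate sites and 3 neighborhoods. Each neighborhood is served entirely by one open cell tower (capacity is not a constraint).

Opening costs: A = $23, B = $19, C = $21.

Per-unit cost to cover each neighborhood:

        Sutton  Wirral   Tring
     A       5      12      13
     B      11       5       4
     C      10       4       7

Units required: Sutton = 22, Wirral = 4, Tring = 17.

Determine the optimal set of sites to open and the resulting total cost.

Open A and B; minimum total cost 240.

For any fixed open set, each neighborhood goes to its cheapest open site; total = fixed + service.
{A, B}: Sutton→A 5·22=110, Wirral→B 5·4=20, Tring→B 4·17=68. Service 198; fixed 42; total 240.
{A, B, C}: Sutton→A 5·22=110, Wirral→C 4·4=16, Tring→B 4·17=68. Service 194; fixed 63; total 257.
{A, C}: service 245 + fixed 44 = 289
{B}: service 330 + fixed 19 = 349
No other subset beats 240.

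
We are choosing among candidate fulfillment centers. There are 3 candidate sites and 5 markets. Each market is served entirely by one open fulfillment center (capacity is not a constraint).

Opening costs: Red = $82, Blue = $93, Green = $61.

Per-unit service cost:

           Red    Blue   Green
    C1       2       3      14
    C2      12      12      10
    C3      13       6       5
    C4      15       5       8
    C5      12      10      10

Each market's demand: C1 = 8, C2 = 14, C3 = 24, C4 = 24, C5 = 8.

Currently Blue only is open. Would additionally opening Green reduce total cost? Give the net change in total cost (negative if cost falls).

No — net change +9 (cost rises by 9).

Current service cost with {Blue}: 536.
Adding Green: each market re-picks its cheapest; new service cost 484, saving 52.
Extra fixed cost: 61. Net change = 61 − 52 = 9.
(Totals: 629 → 638.)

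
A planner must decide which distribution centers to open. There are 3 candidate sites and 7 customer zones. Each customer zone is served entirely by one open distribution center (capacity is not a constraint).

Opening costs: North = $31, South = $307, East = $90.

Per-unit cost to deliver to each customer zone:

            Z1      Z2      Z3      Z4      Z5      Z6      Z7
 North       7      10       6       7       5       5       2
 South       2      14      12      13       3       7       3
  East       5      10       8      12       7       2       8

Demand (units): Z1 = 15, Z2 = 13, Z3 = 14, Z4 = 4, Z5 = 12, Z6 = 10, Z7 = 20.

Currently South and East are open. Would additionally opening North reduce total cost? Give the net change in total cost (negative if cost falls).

Current service cost with {South, East}: 436.
Adding North: each customer zone re-picks its cheapest; new service cost 368, saving 68.
Extra fixed cost: 31. Net change = 31 − 68 = -37.
(Totals: 833 → 796.)

Yes — net change −37 (cost falls by 37).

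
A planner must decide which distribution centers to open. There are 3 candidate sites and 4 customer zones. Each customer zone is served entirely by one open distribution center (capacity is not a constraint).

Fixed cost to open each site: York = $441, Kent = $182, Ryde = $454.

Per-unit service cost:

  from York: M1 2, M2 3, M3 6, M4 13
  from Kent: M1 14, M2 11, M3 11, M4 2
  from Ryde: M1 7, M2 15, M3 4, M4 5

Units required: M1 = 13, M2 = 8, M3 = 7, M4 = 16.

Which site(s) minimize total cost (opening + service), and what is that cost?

Open Kent only; minimum total cost 561.

For any fixed open set, each customer zone goes to its cheapest open site; total = fixed + service.
{Kent}: M1→Kent 14·13=182, M2→Kent 11·8=88, M3→Kent 11·7=77, M4→Kent 2·16=32. Service 379; fixed 182; total 561.
{York}: M1→York 2·13=26, M2→York 3·8=24, M3→York 6·7=42, M4→York 13·16=208. Service 300; fixed 441; total 741.
{York, Kent}: M1→York 2·13=26, M2→York 3·8=24, M3→York 6·7=42, M4→Kent 2·16=32. Service 124; fixed 623; total 747.
{York, Kent, Ryde}: M1→York 2·13=26, M2→York 3·8=24, M3→Ryde 4·7=28, M4→Kent 2·16=32. Service 110; fixed 1077; total 1187.
No other subset beats 561.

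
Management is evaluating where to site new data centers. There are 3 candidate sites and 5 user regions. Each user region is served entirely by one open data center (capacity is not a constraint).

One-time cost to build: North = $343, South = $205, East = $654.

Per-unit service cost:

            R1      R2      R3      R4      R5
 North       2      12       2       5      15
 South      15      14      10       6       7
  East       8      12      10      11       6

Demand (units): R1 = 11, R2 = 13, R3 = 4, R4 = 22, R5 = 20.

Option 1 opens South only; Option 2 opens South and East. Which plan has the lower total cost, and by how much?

Option 1: {South}: R1→South 15·11=165, R2→South 14·13=182, R3→South 10·4=40, R4→South 6·22=132, R5→South 7·20=140. Service 659; fixed 205; total 864.
Option 2: {South, East}: R1→East 8·11=88, R2→East 12·13=156, R3→South 10·4=40, R4→South 6·22=132, R5→East 6·20=120. Service 536; fixed 859; total 1395.
Difference: |864 − 1395| = 531.

Option 1 is cheaper by 531.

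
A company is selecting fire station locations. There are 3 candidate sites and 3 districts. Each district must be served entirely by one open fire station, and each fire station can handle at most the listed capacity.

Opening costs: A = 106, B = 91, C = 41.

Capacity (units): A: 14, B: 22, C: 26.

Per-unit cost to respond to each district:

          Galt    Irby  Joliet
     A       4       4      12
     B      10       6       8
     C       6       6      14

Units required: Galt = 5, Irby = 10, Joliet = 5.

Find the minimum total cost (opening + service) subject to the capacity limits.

Minimum total cost: 201

Open {C}: Galt→C 6·5=30, Irby→C 6·10=60, Joliet→C 14·5=70.
Loads: C carries 20/26. Service 160; fixed 41; total 201.
Next best feasible plan costs 241.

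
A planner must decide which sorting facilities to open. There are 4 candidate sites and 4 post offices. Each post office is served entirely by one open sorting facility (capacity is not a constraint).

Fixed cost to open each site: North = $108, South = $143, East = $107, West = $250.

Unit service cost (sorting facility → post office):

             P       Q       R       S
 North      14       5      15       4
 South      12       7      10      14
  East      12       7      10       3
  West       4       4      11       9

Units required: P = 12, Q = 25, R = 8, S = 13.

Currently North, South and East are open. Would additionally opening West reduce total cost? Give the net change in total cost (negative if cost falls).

Current service cost with {North, South, East}: 388.
Adding West: each post office re-picks its cheapest; new service cost 267, saving 121.
Extra fixed cost: 250. Net change = 250 − 121 = 129.
(Totals: 746 → 875.)

No — net change +129 (cost rises by 129).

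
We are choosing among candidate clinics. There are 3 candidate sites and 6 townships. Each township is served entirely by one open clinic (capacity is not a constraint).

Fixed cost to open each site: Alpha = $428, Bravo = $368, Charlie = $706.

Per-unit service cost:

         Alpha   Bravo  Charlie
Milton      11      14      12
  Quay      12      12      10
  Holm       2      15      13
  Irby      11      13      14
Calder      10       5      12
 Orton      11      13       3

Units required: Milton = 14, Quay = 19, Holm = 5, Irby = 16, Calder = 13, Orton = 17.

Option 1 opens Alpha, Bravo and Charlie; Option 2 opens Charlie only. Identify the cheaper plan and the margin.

Option 2 is cheaper by 588.

Option 1: {Alpha, Bravo, Charlie}: Milton→Alpha 11·14=154, Quay→Charlie 10·19=190, Holm→Alpha 2·5=10, Irby→Alpha 11·16=176, Calder→Bravo 5·13=65, Orton→Charlie 3·17=51. Service 646; fixed 1502; total 2148.
Option 2: {Charlie}: Milton→Charlie 12·14=168, Quay→Charlie 10·19=190, Holm→Charlie 13·5=65, Irby→Charlie 14·16=224, Calder→Charlie 12·13=156, Orton→Charlie 3·17=51. Service 854; fixed 706; total 1560.
Difference: |2148 − 1560| = 588.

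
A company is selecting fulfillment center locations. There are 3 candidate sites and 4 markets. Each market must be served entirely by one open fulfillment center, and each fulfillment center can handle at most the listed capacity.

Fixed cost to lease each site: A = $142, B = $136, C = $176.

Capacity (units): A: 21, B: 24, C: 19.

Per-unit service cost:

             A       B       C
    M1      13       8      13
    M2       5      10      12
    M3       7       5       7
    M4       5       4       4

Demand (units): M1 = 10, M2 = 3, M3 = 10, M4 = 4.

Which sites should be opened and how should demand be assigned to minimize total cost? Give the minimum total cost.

Minimum total cost: 439

Open {A, B}: M1→B 8·10=80, M2→A 5·3=15, M3→B 5·10=50, M4→B 4·4=16.
Loads: A carries 3/21, B carries 24/24. Service 161; fixed 278; total 439.
Next best feasible plan costs 443.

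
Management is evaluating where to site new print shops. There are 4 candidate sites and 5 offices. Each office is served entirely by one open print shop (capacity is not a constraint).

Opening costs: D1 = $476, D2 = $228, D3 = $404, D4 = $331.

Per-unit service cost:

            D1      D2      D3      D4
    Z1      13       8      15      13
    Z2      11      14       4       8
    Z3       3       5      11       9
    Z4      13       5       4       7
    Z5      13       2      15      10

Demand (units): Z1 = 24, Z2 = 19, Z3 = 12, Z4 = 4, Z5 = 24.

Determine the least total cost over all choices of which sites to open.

For any fixed open set, each office goes to its cheapest open site; total = fixed + service.
{D2}: Z1→D2 8·24=192, Z2→D2 14·19=266, Z3→D2 5·12=60, Z4→D2 5·4=20, Z5→D2 2·24=48. Service 586; fixed 228; total 814.
{D2, D3}: service 392 + fixed 632 = 1024
{D2, D4}: service 472 + fixed 559 = 1031
{D1, D2, D3, D4}: service 368 + fixed 1439 = 1807
No other subset beats 814.

Minimum total cost: 814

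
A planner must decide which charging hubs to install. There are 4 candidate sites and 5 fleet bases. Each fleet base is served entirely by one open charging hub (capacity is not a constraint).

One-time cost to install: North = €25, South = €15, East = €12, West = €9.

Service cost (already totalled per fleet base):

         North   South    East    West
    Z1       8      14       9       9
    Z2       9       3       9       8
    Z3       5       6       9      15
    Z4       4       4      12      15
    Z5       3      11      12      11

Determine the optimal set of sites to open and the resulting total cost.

Open South only; minimum total cost 53.

For any fixed open set, each fleet base goes to its cheapest open site; total = fixed + service.
{South}: Z1→South 14, Z2→South 3, Z3→South 6, Z4→South 4, Z5→South 11. Service 38; fixed 15; total 53.
{North}: Z1→North 8, Z2→North 9, Z3→North 5, Z4→North 4, Z5→North 3. Service 29; fixed 25; total 54.
{South, West}: Z1→West 9, Z2→South 3, Z3→South 6, Z4→South 4, Z5→South 11. Service 33; fixed 24; total 57.
{North, South, East, West}: service 23 + fixed 61 = 84
(All 15 nonempty subsets were checked; South only is lowest.)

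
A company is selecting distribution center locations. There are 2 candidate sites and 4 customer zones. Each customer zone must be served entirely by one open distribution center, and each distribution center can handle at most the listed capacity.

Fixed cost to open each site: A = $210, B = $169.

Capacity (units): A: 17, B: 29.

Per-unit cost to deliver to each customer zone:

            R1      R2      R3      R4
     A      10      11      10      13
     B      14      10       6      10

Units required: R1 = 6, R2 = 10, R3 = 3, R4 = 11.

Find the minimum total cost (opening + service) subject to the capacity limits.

Minimum total cost: 667

Open {A, B}: R1→A 10·6=60, R2→B 10·10=100, R3→B 6·3=18, R4→B 10·11=110.
Loads: A carries 6/17, B carries 24/29. Service 288; fixed 379; total 667.
Next best feasible plan costs 677.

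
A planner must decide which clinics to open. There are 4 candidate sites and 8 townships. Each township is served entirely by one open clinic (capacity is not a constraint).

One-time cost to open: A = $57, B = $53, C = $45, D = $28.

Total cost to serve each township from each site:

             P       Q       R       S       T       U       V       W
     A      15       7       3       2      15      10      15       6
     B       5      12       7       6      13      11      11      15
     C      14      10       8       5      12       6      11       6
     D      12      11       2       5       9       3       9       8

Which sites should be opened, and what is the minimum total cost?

Open D only; minimum total cost 87.

For any fixed open set, each township goes to its cheapest open site; total = fixed + service.
{D}: P→D 12, Q→D 11, R→D 2, S→D 5, T→D 9, U→D 3, V→D 9, W→D 8. Service 59; fixed 28; total 87.
{C}: service 72 + fixed 45 = 117
{C, D}: service 56 + fixed 73 = 129
{A, B, C, D}: P→B 5, Q→A 7, R→D 2, S→A 2, T→D 9, U→D 3, V→D 9, W→A 6. Service 43; fixed 183; total 226.
(All 15 nonempty subsets were checked; D only is lowest.)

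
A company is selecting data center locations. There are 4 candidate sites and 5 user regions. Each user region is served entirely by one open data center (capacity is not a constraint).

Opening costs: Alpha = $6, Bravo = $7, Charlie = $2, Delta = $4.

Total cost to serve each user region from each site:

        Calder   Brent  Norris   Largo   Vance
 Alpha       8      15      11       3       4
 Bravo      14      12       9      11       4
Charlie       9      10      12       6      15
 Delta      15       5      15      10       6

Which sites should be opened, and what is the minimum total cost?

For any fixed open set, each user region goes to its cheapest open site; total = fixed + service.
{Alpha, Delta}: Calder→Alpha 8, Brent→Delta 5, Norris→Alpha 11, Largo→Alpha 3, Vance→Alpha 4. Service 31; fixed 10; total 41.
{Alpha, Charlie, Delta}: service 31 + fixed 12 = 43
{Alpha, Charlie}: Calder→Alpha 8, Brent→Charlie 10, Norris→Alpha 11, Largo→Alpha 3, Vance→Alpha 4. Service 36; fixed 8; total 44.
{Alpha, Bravo, Charlie, Delta}: Calder→Alpha 8, Brent→Delta 5, Norris→Bravo 9, Largo→Alpha 3, Vance→Alpha 4. Service 29; fixed 19; total 48.
No other subset beats 41.

Open Alpha and Delta; minimum total cost 41.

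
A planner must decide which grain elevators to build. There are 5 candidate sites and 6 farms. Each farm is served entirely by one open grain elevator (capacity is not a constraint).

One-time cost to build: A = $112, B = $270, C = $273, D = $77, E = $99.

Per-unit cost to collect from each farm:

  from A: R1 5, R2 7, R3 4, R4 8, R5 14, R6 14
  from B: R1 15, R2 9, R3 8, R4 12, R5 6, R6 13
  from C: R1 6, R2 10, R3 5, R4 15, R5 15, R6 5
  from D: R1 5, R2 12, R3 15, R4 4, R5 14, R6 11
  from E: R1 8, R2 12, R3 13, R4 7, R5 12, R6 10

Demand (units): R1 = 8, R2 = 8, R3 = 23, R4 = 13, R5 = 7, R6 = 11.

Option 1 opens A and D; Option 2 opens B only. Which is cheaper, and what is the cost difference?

Option 1: {A, D}: R1→A 5·8=40, R2→A 7·8=56, R3→A 4·23=92, R4→D 4·13=52, R5→A 14·7=98, R6→D 11·11=121. Service 459; fixed 189; total 648.
Option 2: {B}: R1→B 15·8=120, R2→B 9·8=72, R3→B 8·23=184, R4→B 12·13=156, R5→B 6·7=42, R6→B 13·11=143. Service 717; fixed 270; total 987.
Difference: |648 − 987| = 339.

Option 1 is cheaper by 339.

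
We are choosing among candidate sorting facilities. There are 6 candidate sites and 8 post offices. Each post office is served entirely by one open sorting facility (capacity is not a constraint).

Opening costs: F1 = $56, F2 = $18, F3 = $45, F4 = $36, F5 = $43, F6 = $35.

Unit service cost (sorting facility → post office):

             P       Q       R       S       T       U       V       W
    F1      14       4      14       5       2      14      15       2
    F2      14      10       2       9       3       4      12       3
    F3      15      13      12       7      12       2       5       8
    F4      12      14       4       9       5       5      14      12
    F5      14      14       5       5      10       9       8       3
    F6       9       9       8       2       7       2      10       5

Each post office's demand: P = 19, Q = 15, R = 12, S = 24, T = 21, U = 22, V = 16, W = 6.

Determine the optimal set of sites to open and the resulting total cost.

Open F1, F2, F3 and F6; minimum total cost 635.

For any fixed open set, each post office goes to its cheapest open site; total = fixed + service.
{F1, F2, F3, F6}: P→F6 9·19=171, Q→F1 4·15=60, R→F2 2·12=24, S→F6 2·24=48, T→F1 2·21=42, U→F3 2·22=44, V→F3 5·16=80, W→F1 2·6=12. Service 481; fixed 154; total 635.
{F1, F2, F6}: service 561 + fixed 109 = 670
{F1, F2, F3, F4, F6}: P→F6 9·19=171, Q→F1 4·15=60, R→F2 2·12=24, S→F6 2·24=48, T→F1 2·21=42, U→F3 2·22=44, V→F3 5·16=80, W→F1 2·6=12. Service 481; fixed 190; total 671.
{F1, F2, F3, F4, F5, F6}: service 481 + fixed 233 = 714
No other subset beats 635.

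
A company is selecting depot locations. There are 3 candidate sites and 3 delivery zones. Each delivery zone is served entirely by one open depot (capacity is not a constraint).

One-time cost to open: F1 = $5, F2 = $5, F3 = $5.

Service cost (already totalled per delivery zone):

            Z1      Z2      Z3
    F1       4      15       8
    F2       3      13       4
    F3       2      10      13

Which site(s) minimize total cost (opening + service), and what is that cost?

Open F2 only; minimum total cost 25.

For any fixed open set, each delivery zone goes to its cheapest open site; total = fixed + service.
{F2}: Z1→F2 3, Z2→F2 13, Z3→F2 4. Service 20; fixed 5; total 25.
{F2, F3}: Z1→F3 2, Z2→F3 10, Z3→F2 4. Service 16; fixed 10; total 26.
{F1, F2}: service 20 + fixed 10 = 30
{F1, F2, F3}: Z1→F3 2, Z2→F3 10, Z3→F2 4. Service 16; fixed 15; total 31.
No other subset beats 25.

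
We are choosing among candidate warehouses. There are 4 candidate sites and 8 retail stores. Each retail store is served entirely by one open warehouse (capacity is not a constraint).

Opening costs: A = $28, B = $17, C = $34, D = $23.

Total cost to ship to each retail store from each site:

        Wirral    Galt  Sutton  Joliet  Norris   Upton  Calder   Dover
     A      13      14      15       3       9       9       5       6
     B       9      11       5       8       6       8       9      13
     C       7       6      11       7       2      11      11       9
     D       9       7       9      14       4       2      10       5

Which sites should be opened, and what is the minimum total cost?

Open D only; minimum total cost 83.

For any fixed open set, each retail store goes to its cheapest open site; total = fixed + service.
{D}: Wirral→D 9, Galt→D 7, Sutton→D 9, Joliet→D 14, Norris→D 4, Upton→D 2, Calder→D 10, Dover→D 5. Service 60; fixed 23; total 83.
{B}: Wirral→B 9, Galt→B 11, Sutton→B 5, Joliet→B 8, Norris→B 6, Upton→B 8, Calder→B 9, Dover→B 13. Service 69; fixed 17; total 86.
{B, D}: service 49 + fixed 40 = 89
{A, B, C, D}: service 35 + fixed 102 = 137
No other subset beats 83.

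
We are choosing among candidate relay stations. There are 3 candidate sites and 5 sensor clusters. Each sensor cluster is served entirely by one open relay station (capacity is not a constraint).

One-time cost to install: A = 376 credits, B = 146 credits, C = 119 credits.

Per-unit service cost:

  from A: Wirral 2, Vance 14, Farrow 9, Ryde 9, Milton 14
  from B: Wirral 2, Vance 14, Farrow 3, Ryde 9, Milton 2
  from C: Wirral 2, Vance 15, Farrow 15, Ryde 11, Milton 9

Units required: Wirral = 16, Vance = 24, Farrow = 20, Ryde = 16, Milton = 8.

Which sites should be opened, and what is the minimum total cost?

Open B only; minimum total cost 734.

For any fixed open set, each sensor cluster goes to its cheapest open site; total = fixed + service.
{B}: Wirral→B 2·16=32, Vance→B 14·24=336, Farrow→B 3·20=60, Ryde→B 9·16=144, Milton→B 2·8=16. Service 588; fixed 146; total 734.
{B, C}: service 588 + fixed 265 = 853
{C}: Wirral→C 2·16=32, Vance→C 15·24=360, Farrow→C 15·20=300, Ryde→C 11·16=176, Milton→C 9·8=72. Service 940; fixed 119; total 1059.
{A, B, C}: service 588 + fixed 641 = 1229
No other subset beats 734.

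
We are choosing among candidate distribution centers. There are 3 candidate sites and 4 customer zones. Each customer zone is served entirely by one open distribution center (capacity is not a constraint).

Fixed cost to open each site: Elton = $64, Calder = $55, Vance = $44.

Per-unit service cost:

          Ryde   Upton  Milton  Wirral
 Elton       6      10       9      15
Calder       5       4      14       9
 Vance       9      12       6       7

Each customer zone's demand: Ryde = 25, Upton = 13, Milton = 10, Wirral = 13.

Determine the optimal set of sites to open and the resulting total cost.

For any fixed open set, each customer zone goes to its cheapest open site; total = fixed + service.
{Calder, Vance}: Ryde→Calder 5·25=125, Upton→Calder 4·13=52, Milton→Vance 6·10=60, Wirral→Vance 7·13=91. Service 328; fixed 99; total 427.
{Calder}: Ryde→Calder 5·25=125, Upton→Calder 4·13=52, Milton→Calder 14·10=140, Wirral→Calder 9·13=117. Service 434; fixed 55; total 489.
{Elton, Calder, Vance}: service 328 + fixed 163 = 491
{Vance}: service 532 + fixed 44 = 576
No other subset beats 427.

Open Calder and Vance; minimum total cost 427.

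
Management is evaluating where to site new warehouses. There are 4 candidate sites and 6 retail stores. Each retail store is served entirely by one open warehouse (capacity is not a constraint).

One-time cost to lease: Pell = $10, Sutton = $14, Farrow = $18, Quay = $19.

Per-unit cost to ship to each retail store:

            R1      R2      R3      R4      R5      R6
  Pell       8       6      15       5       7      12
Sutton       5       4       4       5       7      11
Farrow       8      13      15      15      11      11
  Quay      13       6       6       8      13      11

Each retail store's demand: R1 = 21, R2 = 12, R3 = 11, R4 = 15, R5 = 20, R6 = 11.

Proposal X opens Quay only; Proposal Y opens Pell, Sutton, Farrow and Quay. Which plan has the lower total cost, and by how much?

Proposal X: {Quay}: R1→Quay 13·21=273, R2→Quay 6·12=72, R3→Quay 6·11=66, R4→Quay 8·15=120, R5→Quay 13·20=260, R6→Quay 11·11=121. Service 912; fixed 19; total 931.
Proposal Y: {Pell, Sutton, Farrow, Quay}: R1→Sutton 5·21=105, R2→Sutton 4·12=48, R3→Sutton 4·11=44, R4→Pell 5·15=75, R5→Pell 7·20=140, R6→Sutton 11·11=121. Service 533; fixed 61; total 594.
Difference: |931 − 594| = 337.

Proposal Y is cheaper by 337.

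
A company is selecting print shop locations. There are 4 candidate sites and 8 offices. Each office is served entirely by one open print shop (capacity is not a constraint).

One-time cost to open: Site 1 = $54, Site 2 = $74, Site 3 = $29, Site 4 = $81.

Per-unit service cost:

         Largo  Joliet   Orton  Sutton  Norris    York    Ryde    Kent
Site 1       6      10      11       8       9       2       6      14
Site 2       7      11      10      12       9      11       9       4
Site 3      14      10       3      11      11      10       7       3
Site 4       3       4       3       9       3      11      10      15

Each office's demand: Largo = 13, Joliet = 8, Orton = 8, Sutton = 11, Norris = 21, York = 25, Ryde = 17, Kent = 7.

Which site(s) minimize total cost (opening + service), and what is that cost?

Open Site 1, Site 3 and Site 4; minimum total cost 583.

For any fixed open set, each office goes to its cheapest open site; total = fixed + service.
{Site 1, Site 3, Site 4}: Largo→Site 4 3·13=39, Joliet→Site 4 4·8=32, Orton→Site 3 3·8=24, Sutton→Site 1 8·11=88, Norris→Site 4 3·21=63, York→Site 1 2·25=50, Ryde→Site 1 6·17=102, Kent→Site 3 3·7=21. Service 419; fixed 164; total 583.
{Site 1, Site 4}: Largo→Site 4 3·13=39, Joliet→Site 4 4·8=32, Orton→Site 4 3·8=24, Sutton→Site 1 8·11=88, Norris→Site 4 3·21=63, York→Site 1 2·25=50, Ryde→Site 1 6·17=102, Kent→Site 1 14·7=98. Service 496; fixed 135; total 631.
{Site 1, Site 2, Site 4}: Largo→Site 4 3·13=39, Joliet→Site 4 4·8=32, Orton→Site 4 3·8=24, Sutton→Site 1 8·11=88, Norris→Site 4 3·21=63, York→Site 1 2·25=50, Ryde→Site 1 6·17=102, Kent→Site 2 4·7=28. Service 426; fixed 209; total 635.
{Site 1, Site 2, Site 3, Site 4}: Largo→Site 4 3·13=39, Joliet→Site 4 4·8=32, Orton→Site 3 3·8=24, Sutton→Site 1 8·11=88, Norris→Site 4 3·21=63, York→Site 1 2·25=50, Ryde→Site 1 6·17=102, Kent→Site 3 3·7=21. Service 419; fixed 238; total 657.
No other subset beats 583.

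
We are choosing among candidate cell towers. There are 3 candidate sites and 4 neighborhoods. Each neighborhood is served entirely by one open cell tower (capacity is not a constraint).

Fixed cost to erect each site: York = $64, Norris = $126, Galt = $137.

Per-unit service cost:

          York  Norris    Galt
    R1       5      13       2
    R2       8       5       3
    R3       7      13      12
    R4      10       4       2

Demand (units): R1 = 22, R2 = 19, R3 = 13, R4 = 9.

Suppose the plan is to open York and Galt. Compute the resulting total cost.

Total cost: 411

Each neighborhood is assigned to its cheapest site among the open ones.
{York, Galt}: R1→Galt 2·22=44, R2→Galt 3·19=57, R3→York 7·13=91, R4→Galt 2·9=18. Service 210; fixed 201; total 411.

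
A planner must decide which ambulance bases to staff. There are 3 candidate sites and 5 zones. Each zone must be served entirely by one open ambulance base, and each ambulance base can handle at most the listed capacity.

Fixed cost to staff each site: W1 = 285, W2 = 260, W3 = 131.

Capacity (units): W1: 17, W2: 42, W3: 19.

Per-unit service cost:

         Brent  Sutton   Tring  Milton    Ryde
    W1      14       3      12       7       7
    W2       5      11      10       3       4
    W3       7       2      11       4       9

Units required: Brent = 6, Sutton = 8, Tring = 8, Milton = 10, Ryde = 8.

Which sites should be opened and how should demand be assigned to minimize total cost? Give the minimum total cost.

Open {W2}: Brent→W2 5·6=30, Sutton→W2 11·8=88, Tring→W2 10·8=80, Milton→W2 3·10=30, Ryde→W2 4·8=32.
Loads: W2 carries 40/42. Service 260; fixed 260; total 520.
Next best feasible plan costs 579.

Minimum total cost: 520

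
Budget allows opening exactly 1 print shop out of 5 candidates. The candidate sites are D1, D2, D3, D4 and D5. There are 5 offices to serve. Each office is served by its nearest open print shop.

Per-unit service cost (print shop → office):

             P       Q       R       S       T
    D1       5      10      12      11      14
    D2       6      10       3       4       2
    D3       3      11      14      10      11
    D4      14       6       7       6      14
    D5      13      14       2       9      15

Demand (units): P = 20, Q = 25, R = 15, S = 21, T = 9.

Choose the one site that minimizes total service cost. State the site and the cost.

With exactly 1 open, each office uses its cheapest among the chosen.
{D2}: P→D2 6·20=120, Q→D2 10·25=250, R→D2 3·15=45, S→D2 4·21=84, T→D2 2·9=18. Service cost 517.
{D4}: service cost 787
{D3}: service cost 854
Among all 5 size-1 choices, {D2} is lowest.

Choose D2 only; total service cost 517.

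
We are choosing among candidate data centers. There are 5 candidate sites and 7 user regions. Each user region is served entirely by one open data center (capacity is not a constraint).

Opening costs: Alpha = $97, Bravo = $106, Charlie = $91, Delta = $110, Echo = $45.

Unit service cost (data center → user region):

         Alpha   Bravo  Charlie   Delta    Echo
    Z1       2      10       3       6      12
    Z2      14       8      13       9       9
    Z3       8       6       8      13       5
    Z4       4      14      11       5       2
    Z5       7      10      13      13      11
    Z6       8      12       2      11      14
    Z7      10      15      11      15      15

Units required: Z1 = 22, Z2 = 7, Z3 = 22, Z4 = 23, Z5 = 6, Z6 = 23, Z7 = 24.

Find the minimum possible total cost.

Minimum total cost: 797

For any fixed open set, each user region goes to its cheapest open site; total = fixed + service.
{Charlie, Echo}: Z1→Charlie 3·22=66, Z2→Echo 9·7=63, Z3→Echo 5·22=110, Z4→Echo 2·23=46, Z5→Echo 11·6=66, Z6→Charlie 2·23=46, Z7→Charlie 11·24=264. Service 661; fixed 136; total 797.
{Alpha, Charlie, Echo}: service 591 + fixed 233 = 824
{Alpha, Echo}: Z1→Alpha 2·22=44, Z2→Echo 9·7=63, Z3→Echo 5·22=110, Z4→Echo 2·23=46, Z5→Alpha 7·6=42, Z6→Alpha 8·23=184, Z7→Alpha 10·24=240. Service 729; fixed 142; total 871.
{Alpha, Bravo, Charlie, Delta, Echo}: Z1→Alpha 2·22=44, Z2→Bravo 8·7=56, Z3→Echo 5·22=110, Z4→Echo 2·23=46, Z5→Alpha 7·6=42, Z6→Charlie 2·23=46, Z7→Alpha 10·24=240. Service 584; fixed 449; total 1033.
No other subset beats 797.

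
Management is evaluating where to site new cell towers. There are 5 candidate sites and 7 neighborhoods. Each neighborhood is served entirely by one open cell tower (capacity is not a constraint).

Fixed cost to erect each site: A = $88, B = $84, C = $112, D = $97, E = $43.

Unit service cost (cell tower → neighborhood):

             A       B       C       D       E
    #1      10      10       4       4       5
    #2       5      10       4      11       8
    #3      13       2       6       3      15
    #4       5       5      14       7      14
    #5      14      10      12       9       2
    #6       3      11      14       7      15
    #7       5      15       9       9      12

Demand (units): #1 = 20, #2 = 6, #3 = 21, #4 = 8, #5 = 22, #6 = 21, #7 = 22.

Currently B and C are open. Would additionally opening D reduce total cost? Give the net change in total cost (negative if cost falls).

Yes — net change −9 (cost falls by 9).

Current service cost with {B, C}: 835.
Adding D: each neighborhood re-picks its cheapest; new service cost 729, saving 106.
Extra fixed cost: 97. Net change = 97 − 106 = -9.
(Totals: 1031 → 1022.)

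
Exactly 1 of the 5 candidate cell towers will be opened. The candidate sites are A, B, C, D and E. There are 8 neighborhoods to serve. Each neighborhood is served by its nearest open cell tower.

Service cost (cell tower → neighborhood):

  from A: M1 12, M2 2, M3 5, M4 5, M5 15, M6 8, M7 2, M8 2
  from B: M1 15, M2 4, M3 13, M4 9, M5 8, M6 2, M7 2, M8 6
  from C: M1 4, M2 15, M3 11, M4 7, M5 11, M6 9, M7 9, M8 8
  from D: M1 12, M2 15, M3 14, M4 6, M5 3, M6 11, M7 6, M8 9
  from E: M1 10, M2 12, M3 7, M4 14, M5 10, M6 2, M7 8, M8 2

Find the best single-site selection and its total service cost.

With exactly 1 open, each neighborhood uses its cheapest among the chosen.
{A}: M1→A 12, M2→A 2, M3→A 5, M4→A 5, M5→A 15, M6→A 8, M7→A 2, M8→A 2. Service cost 51.
{B}: service cost 59
{E}: service cost 65
Among all 5 size-1 choices, {A} is lowest.

Choose A only; total service cost 51.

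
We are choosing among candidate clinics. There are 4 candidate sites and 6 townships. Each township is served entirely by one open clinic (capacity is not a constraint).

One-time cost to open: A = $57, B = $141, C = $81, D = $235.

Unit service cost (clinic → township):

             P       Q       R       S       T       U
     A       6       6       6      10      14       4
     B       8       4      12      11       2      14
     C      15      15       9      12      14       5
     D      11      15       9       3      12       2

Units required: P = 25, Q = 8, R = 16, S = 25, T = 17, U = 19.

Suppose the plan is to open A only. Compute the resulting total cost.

Total cost: 915

Each township is assigned to its cheapest site among the open ones.
{A}: P→A 6·25=150, Q→A 6·8=48, R→A 6·16=96, S→A 10·25=250, T→A 14·17=238, U→A 4·19=76. Service 858; fixed 57; total 915.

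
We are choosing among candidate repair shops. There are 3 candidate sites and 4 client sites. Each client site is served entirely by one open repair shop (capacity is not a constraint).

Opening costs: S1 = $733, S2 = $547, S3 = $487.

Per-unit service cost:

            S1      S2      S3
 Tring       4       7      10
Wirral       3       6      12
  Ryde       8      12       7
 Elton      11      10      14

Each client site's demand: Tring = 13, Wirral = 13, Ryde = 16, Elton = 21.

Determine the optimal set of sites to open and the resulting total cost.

For any fixed open set, each client site goes to its cheapest open site; total = fixed + service.
{S2}: Tring→S2 7·13=91, Wirral→S2 6·13=78, Ryde→S2 12·16=192, Elton→S2 10·21=210. Service 571; fixed 547; total 1118.
{S3}: Tring→S3 10·13=130, Wirral→S3 12·13=156, Ryde→S3 7·16=112, Elton→S3 14·21=294. Service 692; fixed 487; total 1179.
{S1}: Tring→S1 4·13=52, Wirral→S1 3·13=39, Ryde→S1 8·16=128, Elton→S1 11·21=231. Service 450; fixed 733; total 1183.
{S1, S2, S3}: Tring→S1 4·13=52, Wirral→S1 3·13=39, Ryde→S3 7·16=112, Elton→S2 10·21=210. Service 413; fixed 1767; total 2180.
No other subset beats 1118.

Open S2 only; minimum total cost 1118.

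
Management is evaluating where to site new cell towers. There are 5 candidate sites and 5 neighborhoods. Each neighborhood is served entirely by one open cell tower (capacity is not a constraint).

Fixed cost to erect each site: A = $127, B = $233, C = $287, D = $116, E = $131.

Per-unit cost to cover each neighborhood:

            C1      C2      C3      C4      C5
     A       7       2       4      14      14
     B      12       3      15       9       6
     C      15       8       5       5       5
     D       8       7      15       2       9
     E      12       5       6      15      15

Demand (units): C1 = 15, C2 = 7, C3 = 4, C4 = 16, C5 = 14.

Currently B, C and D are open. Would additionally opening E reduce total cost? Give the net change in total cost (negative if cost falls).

Current service cost with {B, C, D}: 263.
Adding E: each neighborhood re-picks its cheapest; new service cost 263, saving 0.
Extra fixed cost: 131. Net change = 131 − 0 = 131.
(Totals: 899 → 1030.)

No — net change +131 (cost rises by 131).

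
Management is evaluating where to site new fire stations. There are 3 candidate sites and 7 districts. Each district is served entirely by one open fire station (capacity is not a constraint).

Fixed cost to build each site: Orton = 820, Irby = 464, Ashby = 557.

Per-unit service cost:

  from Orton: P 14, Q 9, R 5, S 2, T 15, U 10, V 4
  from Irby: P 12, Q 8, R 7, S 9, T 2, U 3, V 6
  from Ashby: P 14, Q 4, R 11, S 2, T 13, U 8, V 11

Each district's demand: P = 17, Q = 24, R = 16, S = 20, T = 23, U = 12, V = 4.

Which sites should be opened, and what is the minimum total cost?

For any fixed open set, each district goes to its cheapest open site; total = fixed + service.
{Irby}: P→Irby 12·17=204, Q→Irby 8·24=192, R→Irby 7·16=112, S→Irby 9·20=180, T→Irby 2·23=46, U→Irby 3·12=36, V→Irby 6·4=24. Service 794; fixed 464; total 1258.
{Ashby}: P→Ashby 14·17=238, Q→Ashby 4·24=96, R→Ashby 11·16=176, S→Ashby 2·20=40, T→Ashby 13·23=299, U→Ashby 8·12=96, V→Ashby 11·4=44. Service 989; fixed 557; total 1546.
{Irby, Ashby}: P→Irby 12·17=204, Q→Ashby 4·24=96, R→Irby 7·16=112, S→Ashby 2·20=40, T→Irby 2·23=46, U→Irby 3·12=36, V→Irby 6·4=24. Service 558; fixed 1021; total 1579.
{Orton, Irby, Ashby}: P→Irby 12·17=204, Q→Ashby 4·24=96, R→Orton 5·16=80, S→Orton 2·20=40, T→Irby 2·23=46, U→Irby 3·12=36, V→Orton 4·4=16. Service 518; fixed 1841; total 2359.
No other subset beats 1258.

Open Irby only; minimum total cost 1258.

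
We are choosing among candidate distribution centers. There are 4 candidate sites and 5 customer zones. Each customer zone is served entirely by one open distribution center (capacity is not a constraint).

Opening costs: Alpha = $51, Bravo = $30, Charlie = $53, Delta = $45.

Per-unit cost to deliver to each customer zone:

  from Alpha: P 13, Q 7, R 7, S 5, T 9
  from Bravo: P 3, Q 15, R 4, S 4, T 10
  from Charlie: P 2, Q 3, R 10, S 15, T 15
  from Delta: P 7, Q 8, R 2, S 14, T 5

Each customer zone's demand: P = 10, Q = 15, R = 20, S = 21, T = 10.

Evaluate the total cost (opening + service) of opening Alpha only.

Total cost: 621

Each customer zone is assigned to its cheapest site among the open ones.
{Alpha}: P→Alpha 13·10=130, Q→Alpha 7·15=105, R→Alpha 7·20=140, S→Alpha 5·21=105, T→Alpha 9·10=90. Service 570; fixed 51; total 621.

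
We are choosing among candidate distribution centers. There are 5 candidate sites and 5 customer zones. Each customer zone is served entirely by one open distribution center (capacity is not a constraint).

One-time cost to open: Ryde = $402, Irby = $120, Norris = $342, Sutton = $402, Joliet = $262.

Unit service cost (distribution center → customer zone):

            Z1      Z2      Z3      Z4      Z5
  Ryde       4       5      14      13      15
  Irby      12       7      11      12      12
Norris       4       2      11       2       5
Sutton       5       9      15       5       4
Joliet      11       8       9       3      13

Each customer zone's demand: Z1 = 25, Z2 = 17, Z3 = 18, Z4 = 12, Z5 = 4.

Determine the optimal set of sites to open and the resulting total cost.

For any fixed open set, each customer zone goes to its cheapest open site; total = fixed + service.
{Norris}: Z1→Norris 4·25=100, Z2→Norris 2·17=34, Z3→Norris 11·18=198, Z4→Norris 2·12=24, Z5→Norris 5·4=20. Service 376; fixed 342; total 718.
{Irby, Norris}: service 376 + fixed 462 = 838
{Joliet}: service 661 + fixed 262 = 923
{Ryde, Irby, Norris, Sutton, Joliet}: service 336 + fixed 1528 = 1864
No other subset beats 718.

Open Norris only; minimum total cost 718.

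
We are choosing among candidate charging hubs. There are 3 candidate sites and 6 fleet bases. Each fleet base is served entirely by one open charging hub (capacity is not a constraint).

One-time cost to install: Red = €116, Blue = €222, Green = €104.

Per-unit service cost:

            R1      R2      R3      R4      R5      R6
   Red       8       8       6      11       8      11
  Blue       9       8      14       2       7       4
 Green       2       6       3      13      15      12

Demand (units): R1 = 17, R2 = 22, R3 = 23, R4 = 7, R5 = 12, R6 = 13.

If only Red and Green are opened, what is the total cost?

Each fleet base is assigned to its cheapest site among the open ones.
{Red, Green}: R1→Green 2·17=34, R2→Green 6·22=132, R3→Green 3·23=69, R4→Red 11·7=77, R5→Red 8·12=96, R6→Red 11·13=143. Service 551; fixed 220; total 771.

Total cost: 771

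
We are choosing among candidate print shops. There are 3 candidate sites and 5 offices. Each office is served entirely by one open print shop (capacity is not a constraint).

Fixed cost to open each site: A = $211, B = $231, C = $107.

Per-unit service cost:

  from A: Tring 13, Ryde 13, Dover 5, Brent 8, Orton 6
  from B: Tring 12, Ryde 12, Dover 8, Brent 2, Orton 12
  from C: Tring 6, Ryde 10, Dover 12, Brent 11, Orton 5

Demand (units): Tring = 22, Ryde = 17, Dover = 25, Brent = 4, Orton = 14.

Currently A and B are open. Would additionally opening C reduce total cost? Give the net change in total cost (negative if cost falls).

Yes — net change −73 (cost falls by 73).

Current service cost with {A, B}: 685.
Adding C: each office re-picks its cheapest; new service cost 505, saving 180.
Extra fixed cost: 107. Net change = 107 − 180 = -73.
(Totals: 1127 → 1054.)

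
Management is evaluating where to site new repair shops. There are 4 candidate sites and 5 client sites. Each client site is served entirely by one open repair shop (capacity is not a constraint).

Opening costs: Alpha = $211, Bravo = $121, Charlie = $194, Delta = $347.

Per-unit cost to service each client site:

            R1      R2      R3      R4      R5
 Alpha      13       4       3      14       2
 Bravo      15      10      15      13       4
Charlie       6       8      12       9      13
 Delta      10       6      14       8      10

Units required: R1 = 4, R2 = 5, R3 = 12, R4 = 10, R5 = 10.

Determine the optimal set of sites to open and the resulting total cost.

Open Alpha only; minimum total cost 479.

For any fixed open set, each client site goes to its cheapest open site; total = fixed + service.
{Alpha}: R1→Alpha 13·4=52, R2→Alpha 4·5=20, R3→Alpha 3·12=36, R4→Alpha 14·10=140, R5→Alpha 2·10=20. Service 268; fixed 211; total 479.
{Bravo}: service 460 + fixed 121 = 581
{Alpha, Bravo}: service 258 + fixed 332 = 590
{Alpha, Bravo, Charlie, Delta}: service 180 + fixed 873 = 1053
No other subset beats 479.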